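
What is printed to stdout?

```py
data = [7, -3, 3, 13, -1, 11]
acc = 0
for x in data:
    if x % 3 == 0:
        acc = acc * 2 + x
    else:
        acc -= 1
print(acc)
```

-10

x=7: not %3==0, acc = 0-1 = -1
x=-3: %3==0, acc = (-1)*2+(-3) = -5
x=3: %3==0, acc = (-5)*2+3 = -7
x=13: not %3==0, acc = (-7)-1 = -8
x=-1: not %3==0, acc = (-8)-1 = -9
x=11: not %3==0, acc = (-9)-1 = -10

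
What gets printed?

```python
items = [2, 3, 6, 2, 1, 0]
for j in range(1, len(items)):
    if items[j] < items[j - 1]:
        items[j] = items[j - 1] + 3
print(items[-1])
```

15

j=1: 3>=2, unchanged → [2, 3, 6, 2, 1, 0]
j=2: 6>=3, unchanged → [2, 3, 6, 2, 1, 0]
j=3: 2<6, items[3] = 6+3 = 9 → [2, 3, 6, 9, 1, 0]
j=4: 1<9, items[4] = 9+3 = 12 → [2, 3, 6, 9, 12, 0]
j=5: 0<12, items[5] = 12+3 = 15 → [2, 3, 6, 9, 12, 15]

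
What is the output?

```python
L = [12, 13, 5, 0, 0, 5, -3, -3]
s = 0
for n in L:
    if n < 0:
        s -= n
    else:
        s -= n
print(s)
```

n=12: not <0, s = 0-12 = -12
n=13: not <0, s = (-12)-13 = -25
n=5: not <0, s = (-25)-5 = -30
n=0: not <0, s = (-30)-0 = -30
n=0: not <0, s = (-30)-0 = -30
n=5: not <0, s = (-30)-5 = -35
n=-3: <0, s = (-35)-(-3) = -32
n=-3: <0, s = (-32)-(-3) = -29

-29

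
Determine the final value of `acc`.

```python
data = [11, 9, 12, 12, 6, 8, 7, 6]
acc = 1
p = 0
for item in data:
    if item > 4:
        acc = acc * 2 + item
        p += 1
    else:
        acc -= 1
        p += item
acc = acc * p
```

23328

item=11: >4, acc = 1*2+11 = 13; p=1
item=9: >4, acc = 13*2+9 = 35; p=2
item=12: >4, acc = 35*2+12 = 82; p=3
item=12: >4, acc = 82*2+12 = 176; p=4
item=6: >4, acc = 176*2+6 = 358; p=5
item=8: >4, acc = 358*2+8 = 724; p=6
item=7: >4, acc = 724*2+7 = 1455; p=7
item=6: >4, acc = 1455*2+6 = 2916; p=8
acc*p = 2916*8 = 23328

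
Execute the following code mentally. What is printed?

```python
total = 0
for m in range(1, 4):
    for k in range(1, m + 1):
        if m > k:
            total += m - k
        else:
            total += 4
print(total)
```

m=1,k=1: not 1>1, total = 0+4 = 4
m=2,k=1: 2>1, total = 4+1 = 5
m=2,k=2: not 2>2, total = 5+4 = 9
m=3,k=1: 3>1, total = 9+2 = 11
m=3,k=2: 3>2, total = 11+1 = 12
m=3,k=3: not 3>3, total = 12+4 = 16

16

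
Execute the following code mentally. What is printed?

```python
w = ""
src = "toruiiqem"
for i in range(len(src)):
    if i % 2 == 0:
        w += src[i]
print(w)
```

triqm

i=0: add 't' → 't'
i=1: skip
i=2: add 'r' → 'tr'
i=3: skip
i=4: add 'i' → 'tri'
i=5: skip
i=6: add 'q' → 'triq'
i=7: skip
i=8: add 'm' → 'triqm'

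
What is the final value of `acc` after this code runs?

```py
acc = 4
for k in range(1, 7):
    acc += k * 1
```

25

k=1: acc = 4+1*1 = 5
k=2: acc = 5+2*1 = 7
k=3: acc = 7+3*1 = 10
k=4: acc = 10+4*1 = 14
k=5: acc = 14+5*1 = 19
k=6: acc = 19+6*1 = 25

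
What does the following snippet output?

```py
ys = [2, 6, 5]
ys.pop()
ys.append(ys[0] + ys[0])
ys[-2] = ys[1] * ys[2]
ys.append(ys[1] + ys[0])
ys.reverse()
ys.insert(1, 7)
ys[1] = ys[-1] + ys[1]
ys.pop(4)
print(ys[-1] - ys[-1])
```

0

pop() removes 5 → [2, 6]
append ys[0]+ys[0] = 2+2 = 4 → [2, 6, 4]
ys[-2] = ys[1]*ys[2] = 6*4 = 24 → [2, 24, 4]
append ys[1]+ys[0] = 24+2 = 26 → [2, 24, 4, 26]
reverse → [26, 4, 24, 2]
insert 7 at 1 → [26, 7, 4, 24, 2]
ys[1] = ys[-1]+ys[1] = 2+7 = 9 → [26, 9, 4, 24, 2]
pop(4) removes 2 → [26, 9, 4, 24]
ys[-1]-ys[-1] = 24-24 = 0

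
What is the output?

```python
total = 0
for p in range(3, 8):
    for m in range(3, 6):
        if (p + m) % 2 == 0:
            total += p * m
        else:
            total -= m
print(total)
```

132

p=3,m=3: even sum, total = 0+9 = 9
p=3,m=4: odd sum, total = 9-4 = 5
p=3,m=5: even sum, total = 5+15 = 20
p=4,m=3: odd sum, total = 20-3 = 17
p=4,m=4: even sum, total = 17+16 = 33
p=4,m=5: odd sum, total = 33-5 = 28
p=5,m=3: even sum, total = 28+15 = 43
p=5,m=4: odd sum, total = 43-4 = 39
p=5,m=5: even sum, total = 39+25 = 64
p=6,m=3: odd sum, total = 64-3 = 61
p=6,m=4: even sum, total = 61+24 = 85
p=6,m=5: odd sum, total = 85-5 = 80
p=7,m=3: even sum, total = 80+21 = 101
p=7,m=4: odd sum, total = 101-4 = 97
p=7,m=5: even sum, total = 97+35 = 132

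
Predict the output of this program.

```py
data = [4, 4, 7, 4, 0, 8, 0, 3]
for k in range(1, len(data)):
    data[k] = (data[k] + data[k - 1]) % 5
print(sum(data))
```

19

k=1: data[1] = (4+4)%5 = 3 → [4, 3, 7, 4, 0, 8, 0, 3]
k=2: data[2] = (7+3)%5 = 0 → [4, 3, 0, 4, 0, 8, 0, 3]
k=3: data[3] = (4+0)%5 = 4 → [4, 3, 0, 4, 0, 8, 0, 3]
k=4: data[4] = (0+4)%5 = 4 → [4, 3, 0, 4, 4, 8, 0, 3]
k=5: data[5] = (8+4)%5 = 2 → [4, 3, 0, 4, 4, 2, 0, 3]
k=6: data[6] = (0+2)%5 = 2 → [4, 3, 0, 4, 4, 2, 2, 3]
k=7: data[7] = (3+2)%5 = 0 → [4, 3, 0, 4, 4, 2, 2, 0]
sum = 19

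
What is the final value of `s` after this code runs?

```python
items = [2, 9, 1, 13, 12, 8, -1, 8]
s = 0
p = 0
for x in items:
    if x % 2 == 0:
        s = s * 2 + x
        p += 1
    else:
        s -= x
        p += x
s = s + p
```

x=2: even, s = 0*2+2 = 2; p=1
x=9: not even, s = 2-9 = -7; p=10
x=1: not even, s = (-7)-1 = -8; p=11
x=13: not even, s = (-8)-13 = -21; p=24
x=12: even, s = (-21)*2+12 = -30; p=25
x=8: even, s = (-30)*2+8 = -52; p=26
x=-1: not even, s = (-52)-(-1) = -51; p=25
x=8: even, s = (-51)*2+8 = -94; p=26
s+p = (-94)+26 = -68

-68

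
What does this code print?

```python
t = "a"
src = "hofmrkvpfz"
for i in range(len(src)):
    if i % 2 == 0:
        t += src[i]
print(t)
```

ahfrvf

i=0: add 'h' → 'ah'
i=1: skip
i=2: add 'f' → 'ahf'
i=3: skip
i=4: add 'r' → 'ahfr'
i=5: skip
i=6: add 'v' → 'ahfrv'
i=7: skip
i=8: add 'f' → 'ahfrvf'
i=9: skip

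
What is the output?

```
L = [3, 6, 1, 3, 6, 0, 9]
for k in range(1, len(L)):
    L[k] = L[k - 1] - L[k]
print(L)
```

[3, -3, -4, -7, -13, -13, -22]

k=1: L[1] = 3-6 = -3 → [3, -3, 1, 3, 6, 0, 9]
k=2: L[2] = (-3)-1 = -4 → [3, -3, -4, 3, 6, 0, 9]
k=3: L[3] = (-4)-3 = -7 → [3, -3, -4, -7, 6, 0, 9]
k=4: L[4] = (-7)-6 = -13 → [3, -3, -4, -7, -13, 0, 9]
k=5: L[5] = (-13)-0 = -13 → [3, -3, -4, -7, -13, -13, 9]
k=6: L[6] = (-13)-9 = -22 → [3, -3, -4, -7, -13, -13, -22]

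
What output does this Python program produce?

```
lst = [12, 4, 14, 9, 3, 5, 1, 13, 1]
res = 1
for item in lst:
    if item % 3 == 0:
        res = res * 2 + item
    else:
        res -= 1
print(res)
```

item=12: %3==0, res = 1*2+12 = 14
item=4: not %3==0, res = 14-1 = 13
item=14: not %3==0, res = 13-1 = 12
item=9: %3==0, res = 12*2+9 = 33
item=3: %3==0, res = 33*2+3 = 69
item=5: not %3==0, res = 69-1 = 68
item=1: not %3==0, res = 68-1 = 67
item=13: not %3==0, res = 67-1 = 66
item=1: not %3==0, res = 66-1 = 65

65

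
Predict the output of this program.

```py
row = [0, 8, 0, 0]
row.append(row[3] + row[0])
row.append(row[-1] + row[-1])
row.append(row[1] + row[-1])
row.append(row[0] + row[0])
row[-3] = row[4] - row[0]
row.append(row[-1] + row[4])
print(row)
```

append row[3]+row[0] = 0+0 = 0 → [0, 8, 0, 0, 0]
append row[-1]+row[-1] = 0+0 = 0 → [0, 8, 0, 0, 0, 0]
append row[1]+row[-1] = 8+0 = 8 → [0, 8, 0, 0, 0, 0, 8]
append row[0]+row[0] = 0+0 = 0 → [0, 8, 0, 0, 0, 0, 8, 0]
row[-3] = row[4]-row[0] = 0-0 = 0 → [0, 8, 0, 0, 0, 0, 8, 0]
append row[-1]+row[4] = 0+0 = 0 → [0, 8, 0, 0, 0, 0, 8, 0, 0]

[0, 8, 0, 0, 0, 0, 8, 0, 0]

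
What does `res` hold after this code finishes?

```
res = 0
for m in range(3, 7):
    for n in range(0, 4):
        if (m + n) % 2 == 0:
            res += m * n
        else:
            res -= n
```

40

m=3,n=0: odd sum, res = 0-0 = 0
m=3,n=1: even sum, res = 0+3 = 3
m=3,n=2: odd sum, res = 3-2 = 1
m=3,n=3: even sum, res = 1+9 = 10
m=4,n=0: even sum, res = 10+0 = 10
m=4,n=1: odd sum, res = 10-1 = 9
m=4,n=2: even sum, res = 9+8 = 17
m=4,n=3: odd sum, res = 17-3 = 14
m=5,n=0: odd sum, res = 14-0 = 14
m=5,n=1: even sum, res = 14+5 = 19
m=5,n=2: odd sum, res = 19-2 = 17
m=5,n=3: even sum, res = 17+15 = 32
m=6,n=0: even sum, res = 32+0 = 32
m=6,n=1: odd sum, res = 32-1 = 31
m=6,n=2: even sum, res = 31+12 = 43
m=6,n=3: odd sum, res = 43-3 = 40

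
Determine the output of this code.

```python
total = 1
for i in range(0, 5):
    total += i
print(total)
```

i=0: total = 1+0 = 1
i=1: total = 1+1 = 2
i=2: total = 2+2 = 4
i=3: total = 4+3 = 7
i=4: total = 7+4 = 11

11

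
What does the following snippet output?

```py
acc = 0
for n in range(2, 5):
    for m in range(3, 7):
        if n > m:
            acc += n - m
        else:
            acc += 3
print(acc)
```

n=2,m=3: not 2>3, acc = 0+3 = 3
n=2,m=4: not 2>4, acc = 3+3 = 6
n=2,m=5: not 2>5, acc = 6+3 = 9
n=2,m=6: not 2>6, acc = 9+3 = 12
n=3,m=3: not 3>3, acc = 12+3 = 15
n=3,m=4: not 3>4, acc = 15+3 = 18
n=3,m=5: not 3>5, acc = 18+3 = 21
n=3,m=6: not 3>6, acc = 21+3 = 24
n=4,m=3: 4>3, acc = 24+1 = 25
n=4,m=4: not 4>4, acc = 25+3 = 28
n=4,m=5: not 4>5, acc = 28+3 = 31
n=4,m=6: not 4>6, acc = 31+3 = 34

34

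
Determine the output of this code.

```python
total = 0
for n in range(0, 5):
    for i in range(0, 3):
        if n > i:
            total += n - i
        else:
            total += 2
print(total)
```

n=0,i=0: not 0>0, total = 0+2 = 2
n=0,i=1: not 0>1, total = 2+2 = 4
n=0,i=2: not 0>2, total = 4+2 = 6
n=1,i=0: 1>0, total = 6+1 = 7
n=1,i=1: not 1>1, total = 7+2 = 9
n=1,i=2: not 1>2, total = 9+2 = 11
n=2,i=0: 2>0, total = 11+2 = 13
n=2,i=1: 2>1, total = 13+1 = 14
n=2,i=2: not 2>2, total = 14+2 = 16
n=3,i=0: 3>0, total = 16+3 = 19
n=3,i=1: 3>1, total = 19+2 = 21
n=3,i=2: 3>2, total = 21+1 = 22
n=4,i=0: 4>0, total = 22+4 = 26
n=4,i=1: 4>1, total = 26+3 = 29
n=4,i=2: 4>2, total = 29+2 = 31

31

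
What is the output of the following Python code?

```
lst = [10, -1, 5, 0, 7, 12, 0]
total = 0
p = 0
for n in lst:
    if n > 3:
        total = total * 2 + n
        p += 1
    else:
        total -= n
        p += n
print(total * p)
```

402

n=10: >3, total = 0*2+10 = 10; p=1
n=-1: not >3, total = 10-(-1) = 11; p=0
n=5: >3, total = 11*2+5 = 27; p=1
n=0: not >3, total = 27-0 = 27; p=1
n=7: >3, total = 27*2+7 = 61; p=2
n=12: >3, total = 61*2+12 = 134; p=3
n=0: not >3, total = 134-0 = 134; p=3
total*p = 134*3 = 402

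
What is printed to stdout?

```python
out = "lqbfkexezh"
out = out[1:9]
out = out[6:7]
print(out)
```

slice [1:9] → 'qbfkexez'
slice [6:7] → 'e'

e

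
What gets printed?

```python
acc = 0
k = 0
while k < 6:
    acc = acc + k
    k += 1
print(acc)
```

k=0: acc = 0+0 = 0
k=1: acc = 0+1 = 1
k=2: acc = 1+2 = 3
k=3: acc = 3+3 = 6
k=4: acc = 6+4 = 10
k=5: acc = 10+5 = 15

15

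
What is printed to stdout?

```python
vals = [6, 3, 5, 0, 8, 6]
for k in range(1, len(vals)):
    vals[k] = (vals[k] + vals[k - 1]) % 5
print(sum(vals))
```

k=1: vals[1] = (3+6)%5 = 4 → [6, 4, 5, 0, 8, 6]
k=2: vals[2] = (5+4)%5 = 4 → [6, 4, 4, 0, 8, 6]
k=3: vals[3] = (0+4)%5 = 4 → [6, 4, 4, 4, 8, 6]
k=4: vals[4] = (8+4)%5 = 2 → [6, 4, 4, 4, 2, 6]
k=5: vals[5] = (6+2)%5 = 3 → [6, 4, 4, 4, 2, 3]
sum = 23

23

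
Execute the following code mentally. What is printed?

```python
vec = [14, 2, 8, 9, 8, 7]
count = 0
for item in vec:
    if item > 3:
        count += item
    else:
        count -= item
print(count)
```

item=14: >3, count = 0+14 = 14
item=2: not >3, count = 14-2 = 12
item=8: >3, count = 12+8 = 20
item=9: >3, count = 20+9 = 29
item=8: >3, count = 29+8 = 37
item=7: >3, count = 37+7 = 44

44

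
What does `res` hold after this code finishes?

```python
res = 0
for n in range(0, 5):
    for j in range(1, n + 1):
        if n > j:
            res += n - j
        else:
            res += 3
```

n=1,j=1: not 1>1, res = 0+3 = 3
n=2,j=1: 2>1, res = 3+1 = 4
n=2,j=2: not 2>2, res = 4+3 = 7
n=3,j=1: 3>1, res = 7+2 = 9
n=3,j=2: 3>2, res = 9+1 = 10
n=3,j=3: not 3>3, res = 10+3 = 13
n=4,j=1: 4>1, res = 13+3 = 16
n=4,j=2: 4>2, res = 16+2 = 18
n=4,j=3: 4>3, res = 18+1 = 19
n=4,j=4: not 4>4, res = 19+3 = 22

22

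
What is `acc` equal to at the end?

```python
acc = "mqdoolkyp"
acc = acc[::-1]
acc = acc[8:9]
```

reverse → 'pykloodqm'
slice [8:9] → 'm'

'm'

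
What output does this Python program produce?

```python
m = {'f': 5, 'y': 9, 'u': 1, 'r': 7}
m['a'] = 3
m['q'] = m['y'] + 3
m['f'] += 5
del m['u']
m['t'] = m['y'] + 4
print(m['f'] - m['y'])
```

m['a'] = 3 → {'f': 5, 'y': 9, 'u': 1, 'r': 7, 'a': 3}
m['q'] = m['y']+3 = 12 → {'f': 5, 'y': 9, 'u': 1, 'r': 7, 'a': 3, 'q': 12}
m['f'] = 5+5 = 10 → {'f': 10, 'y': 9, 'u': 1, 'r': 7, 'a': 3, 'q': 12}
del 'u' → {'f': 10, 'y': 9, 'r': 7, 'a': 3, 'q': 12}
m['t'] = m['y']+4 = 13 → {'f': 10, 'y': 9, 'r': 7, 'a': 3, 'q': 12, 't': 13}
m['f']-m['y'] = 10-9 = 1

1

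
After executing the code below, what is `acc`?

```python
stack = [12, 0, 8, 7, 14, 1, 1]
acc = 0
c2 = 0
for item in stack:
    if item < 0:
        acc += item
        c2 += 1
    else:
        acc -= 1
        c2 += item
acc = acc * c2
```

item=12: not <0, acc = 0-1 = -1; c2=12
item=0: not <0, acc = (-1)-1 = -2; c2=12
item=8: not <0, acc = (-2)-1 = -3; c2=20
item=7: not <0, acc = (-3)-1 = -4; c2=27
item=14: not <0, acc = (-4)-1 = -5; c2=41
item=1: not <0, acc = (-5)-1 = -6; c2=42
item=1: not <0, acc = (-6)-1 = -7; c2=43
acc*c2 = (-7)*43 = -301

-301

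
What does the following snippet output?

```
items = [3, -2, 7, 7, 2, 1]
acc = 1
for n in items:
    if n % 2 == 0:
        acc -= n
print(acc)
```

n=3: not even
n=-2: even, acc = 1-(-2) = 3
n=7: not even
n=7: not even
n=2: even, acc = 3-2 = 1
n=1: not even

1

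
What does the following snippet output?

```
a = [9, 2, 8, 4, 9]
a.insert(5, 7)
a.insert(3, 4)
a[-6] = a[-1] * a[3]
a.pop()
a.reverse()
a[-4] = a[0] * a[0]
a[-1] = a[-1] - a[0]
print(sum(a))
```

130

insert 7 at 5 → [9, 2, 8, 4, 9, 7]
insert 4 at 3 → [9, 2, 8, 4, 4, 9, 7]
a[-6] = a[-1]*a[3] = 7*4 = 28 → [9, 28, 8, 4, 4, 9, 7]
pop() removes 7 → [9, 28, 8, 4, 4, 9]
reverse → [9, 4, 4, 8, 28, 9]
a[-4] = a[0]*a[0] = 9*9 = 81 → [9, 4, 81, 8, 28, 9]
a[-1] = a[-1]-a[0] = 9-9 = 0 → [9, 4, 81, 8, 28, 0]
sum = 130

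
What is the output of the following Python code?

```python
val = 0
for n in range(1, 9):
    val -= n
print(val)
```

n=1: val = 0-1 = -1
n=2: val = (-1)-2 = -3
n=3: val = (-3)-3 = -6
n=4: val = (-6)-4 = -10
n=5: val = (-10)-5 = -15
n=6: val = (-15)-6 = -21
n=7: val = (-21)-7 = -28
n=8: val = (-28)-8 = -36

-36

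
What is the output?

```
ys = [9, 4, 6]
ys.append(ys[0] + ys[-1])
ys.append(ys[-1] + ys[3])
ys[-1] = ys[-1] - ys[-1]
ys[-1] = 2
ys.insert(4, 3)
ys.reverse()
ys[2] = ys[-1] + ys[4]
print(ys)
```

[2, 3, 13, 6, 4, 9]

append ys[0]+ys[-1] = 9+6 = 15 → [9, 4, 6, 15]
append ys[-1]+ys[3] = 15+15 = 30 → [9, 4, 6, 15, 30]
ys[-1] = ys[-1]-ys[-1] = 30-30 = 0 → [9, 4, 6, 15, 0]
ys[-1] = 2 → [9, 4, 6, 15, 2]
insert 3 at 4 → [9, 4, 6, 15, 3, 2]
reverse → [2, 3, 15, 6, 4, 9]
ys[2] = ys[-1]+ys[4] = 9+4 = 13 → [2, 3, 13, 6, 4, 9]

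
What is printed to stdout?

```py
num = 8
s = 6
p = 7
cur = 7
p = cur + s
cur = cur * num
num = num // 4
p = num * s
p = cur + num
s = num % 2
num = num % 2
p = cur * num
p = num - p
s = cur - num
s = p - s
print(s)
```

-56

p = 7+6 = 13
cur = 7*8 = 56
num = 8//4 = 2
p = 2*6 = 12
p = 56+2 = 58
s = 2%2 = 0
num = 2%2 = 0
p = 56*0 = 0
p = 0-0 = 0
s = 56-0 = 56
s = 0-56 = -56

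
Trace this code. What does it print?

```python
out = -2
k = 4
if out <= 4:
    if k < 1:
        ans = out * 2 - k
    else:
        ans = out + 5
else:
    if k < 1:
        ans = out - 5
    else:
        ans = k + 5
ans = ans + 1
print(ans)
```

out=-2, k=4
out <= 4 is True; k < 1 is False
→ ans = out + 5 = 3
ans = 3+1 = 4

4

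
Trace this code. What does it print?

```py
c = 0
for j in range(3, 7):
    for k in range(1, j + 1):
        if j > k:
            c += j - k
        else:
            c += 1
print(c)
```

j=3,k=1: 3>1, c = 0+2 = 2
j=3,k=2: 3>2, c = 2+1 = 3
j=3,k=3: not 3>3, c = 3+1 = 4
j=4,k=1: 4>1, c = 4+3 = 7
j=4,k=2: 4>2, c = 7+2 = 9
j=4,k=3: 4>3, c = 9+1 = 10
j=4,k=4: not 4>4, c = 10+1 = 11
j=5,k=1: 5>1, c = 11+4 = 15
j=5,k=2: 5>2, c = 15+3 = 18
j=5,k=3: 5>3, c = 18+2 = 20
j=5,k=4: 5>4, c = 20+1 = 21
j=5,k=5: not 5>5, c = 21+1 = 22
j=6,k=1: 6>1, c = 22+5 = 27
j=6,k=2: 6>2, c = 27+4 = 31
j=6,k=3: 6>3, c = 31+3 = 34
j=6,k=4: 6>4, c = 34+2 = 36
j=6,k=5: 6>5, c = 36+1 = 37
j=6,k=6: not 6>6, c = 37+1 = 38

38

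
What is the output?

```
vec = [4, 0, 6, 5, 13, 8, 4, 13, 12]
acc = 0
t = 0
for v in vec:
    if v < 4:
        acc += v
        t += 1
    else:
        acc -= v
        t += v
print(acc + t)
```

1

v=4: not <4, acc = 0-4 = -4; t=4
v=0: <4, acc = (-4)+0 = -4; t=5
v=6: not <4, acc = (-4)-6 = -10; t=11
v=5: not <4, acc = (-10)-5 = -15; t=16
v=13: not <4, acc = (-15)-13 = -28; t=29
v=8: not <4, acc = (-28)-8 = -36; t=37
v=4: not <4, acc = (-36)-4 = -40; t=41
v=13: not <4, acc = (-40)-13 = -53; t=54
v=12: not <4, acc = (-53)-12 = -65; t=66
acc+t = (-65)+66 = 1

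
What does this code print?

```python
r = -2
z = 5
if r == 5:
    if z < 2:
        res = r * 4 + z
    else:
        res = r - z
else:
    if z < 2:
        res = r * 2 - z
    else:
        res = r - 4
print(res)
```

r=-2, z=5
r == 5 is False; z < 2 is False
→ res = r - 4 = -6

-6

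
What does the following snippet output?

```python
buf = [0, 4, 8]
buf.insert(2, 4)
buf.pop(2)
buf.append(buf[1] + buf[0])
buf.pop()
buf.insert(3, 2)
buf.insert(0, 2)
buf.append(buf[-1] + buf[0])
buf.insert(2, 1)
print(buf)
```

[2, 0, 1, 4, 8, 2, 4]

insert 4 at 2 → [0, 4, 4, 8]
pop(2) removes 4 → [0, 4, 8]
append buf[1]+buf[0] = 4+0 = 4 → [0, 4, 8, 4]
pop() removes 4 → [0, 4, 8]
insert 2 at 3 → [0, 4, 8, 2]
insert 2 at 0 → [2, 0, 4, 8, 2]
append buf[-1]+buf[0] = 2+2 = 4 → [2, 0, 4, 8, 2, 4]
insert 1 at 2 → [2, 0, 1, 4, 8, 2, 4]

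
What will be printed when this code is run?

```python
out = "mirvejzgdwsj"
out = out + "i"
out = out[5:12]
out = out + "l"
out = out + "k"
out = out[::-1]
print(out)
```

kljswdgzj

+ 'i' → 'mirvejzgdwsji'
slice [5:12] → 'jzgdwsj'
+ 'l' → 'jzgdwsjl'
+ 'k' → 'jzgdwsjlk'
reverse → 'kljswdgzj'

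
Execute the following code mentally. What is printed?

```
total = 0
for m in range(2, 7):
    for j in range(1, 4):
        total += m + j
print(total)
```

90

m=2,j=1: total = 0+3 = 3
m=2,j=2: total = 3+4 = 7
m=2,j=3: total = 7+5 = 12
m=3,j=1: total = 12+4 = 16
m=3,j=2: total = 16+5 = 21
m=3,j=3: total = 21+6 = 27
m=4,j=1: total = 27+5 = 32
m=4,j=2: total = 32+6 = 38
m=4,j=3: total = 38+7 = 45
m=5,j=1: total = 45+6 = 51
m=5,j=2: total = 51+7 = 58
m=5,j=3: total = 58+8 = 66
m=6,j=1: total = 66+7 = 73
m=6,j=2: total = 73+8 = 81
m=6,j=3: total = 81+9 = 90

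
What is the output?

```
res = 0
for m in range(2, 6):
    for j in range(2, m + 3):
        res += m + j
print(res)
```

m=2,j=2: res = 0+4 = 4
m=2,j=3: res = 4+5 = 9
m=2,j=4: res = 9+6 = 15
m=3,j=2: res = 15+5 = 20
m=3,j=3: res = 20+6 = 26
m=3,j=4: res = 26+7 = 33
m=3,j=5: res = 33+8 = 41
m=4,j=2: res = 41+6 = 47
m=4,j=3: res = 47+7 = 54
m=4,j=4: res = 54+8 = 62
m=4,j=5: res = 62+9 = 71
m=4,j=6: res = 71+10 = 81
m=5,j=2: res = 81+7 = 88
m=5,j=3: res = 88+8 = 96
m=5,j=4: res = 96+9 = 105
m=5,j=5: res = 105+10 = 115
m=5,j=6: res = 115+11 = 126
m=5,j=7: res = 126+12 = 138

138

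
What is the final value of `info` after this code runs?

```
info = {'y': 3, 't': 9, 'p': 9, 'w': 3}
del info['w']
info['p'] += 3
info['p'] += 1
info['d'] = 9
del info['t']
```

{'y': 3, 'p': 13, 'd': 9}

del 'w' → {'y': 3, 't': 9, 'p': 9}
info['p'] = 9+3 = 12 → {'y': 3, 't': 9, 'p': 12}
info['p'] = 12+1 = 13 → {'y': 3, 't': 9, 'p': 13}
info['d'] = 9 → {'y': 3, 't': 9, 'p': 13, 'd': 9}
del 't' → {'y': 3, 'p': 13, 'd': 9}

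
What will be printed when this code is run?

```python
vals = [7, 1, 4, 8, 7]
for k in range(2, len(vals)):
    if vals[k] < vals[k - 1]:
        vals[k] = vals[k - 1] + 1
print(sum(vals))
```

k=2: 4>=1, unchanged → [7, 1, 4, 8, 7]
k=3: 8>=4, unchanged → [7, 1, 4, 8, 7]
k=4: 7<8, vals[4] = 8+1 = 9 → [7, 1, 4, 8, 9]
sum = 29

29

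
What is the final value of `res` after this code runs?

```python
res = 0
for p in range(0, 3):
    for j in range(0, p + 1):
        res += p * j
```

p=0,j=0: res = 0+0 = 0
p=1,j=0: res = 0+0 = 0
p=1,j=1: res = 0+1 = 1
p=2,j=0: res = 1+0 = 1
p=2,j=1: res = 1+2 = 3
p=2,j=2: res = 3+4 = 7

7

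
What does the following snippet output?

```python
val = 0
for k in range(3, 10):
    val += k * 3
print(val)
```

126

k=3: val = 0+3*3 = 9
k=4: val = 9+4*3 = 21
k=5: val = 21+5*3 = 36
k=6: val = 36+6*3 = 54
k=7: val = 54+7*3 = 75
k=8: val = 75+8*3 = 99
k=9: val = 99+9*3 = 126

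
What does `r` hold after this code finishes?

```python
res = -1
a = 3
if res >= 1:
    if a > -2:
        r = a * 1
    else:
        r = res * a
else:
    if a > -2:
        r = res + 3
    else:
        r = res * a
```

res=-1, a=3
res >= 1 is False; a > -2 is True
→ r = res + 3 = 2

2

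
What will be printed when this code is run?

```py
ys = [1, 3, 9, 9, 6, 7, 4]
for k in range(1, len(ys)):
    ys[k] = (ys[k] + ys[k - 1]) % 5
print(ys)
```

k=1: ys[1] = (3+1)%5 = 4 → [1, 4, 9, 9, 6, 7, 4]
k=2: ys[2] = (9+4)%5 = 3 → [1, 4, 3, 9, 6, 7, 4]
k=3: ys[3] = (9+3)%5 = 2 → [1, 4, 3, 2, 6, 7, 4]
k=4: ys[4] = (6+2)%5 = 3 → [1, 4, 3, 2, 3, 7, 4]
k=5: ys[5] = (7+3)%5 = 0 → [1, 4, 3, 2, 3, 0, 4]
k=6: ys[6] = (4+0)%5 = 4 → [1, 4, 3, 2, 3, 0, 4]

[1, 4, 3, 2, 3, 0, 4]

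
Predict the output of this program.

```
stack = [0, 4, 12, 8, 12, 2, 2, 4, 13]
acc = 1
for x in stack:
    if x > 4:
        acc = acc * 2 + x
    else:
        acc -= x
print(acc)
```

101

x=0: not >4, acc = 1-0 = 1
x=4: not >4, acc = 1-4 = -3
x=12: >4, acc = (-3)*2+12 = 6
x=8: >4, acc = 6*2+8 = 20
x=12: >4, acc = 20*2+12 = 52
x=2: not >4, acc = 52-2 = 50
x=2: not >4, acc = 50-2 = 48
x=4: not >4, acc = 48-4 = 44
x=13: >4, acc = 44*2+13 = 101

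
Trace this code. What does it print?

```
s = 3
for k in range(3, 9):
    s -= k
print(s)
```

-30

k=3: s = 3-3 = 0
k=4: s = 0-4 = -4
k=5: s = (-4)-5 = -9
k=6: s = (-9)-6 = -15
k=7: s = (-15)-7 = -22
k=8: s = (-22)-8 = -30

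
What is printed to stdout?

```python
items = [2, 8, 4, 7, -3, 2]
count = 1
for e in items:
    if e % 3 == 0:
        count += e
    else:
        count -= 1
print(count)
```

e=2: not %3==0, count = 1-1 = 0
e=8: not %3==0, count = 0-1 = -1
e=4: not %3==0, count = (-1)-1 = -2
e=7: not %3==0, count = (-2)-1 = -3
e=-3: %3==0, count = (-3)+(-3) = -6
e=2: not %3==0, count = (-6)-1 = -7

-7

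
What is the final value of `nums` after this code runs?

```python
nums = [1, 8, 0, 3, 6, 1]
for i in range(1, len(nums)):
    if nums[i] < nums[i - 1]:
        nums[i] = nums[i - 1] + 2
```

[1, 8, 10, 12, 14, 16]

i=1: 8>=1, unchanged → [1, 8, 0, 3, 6, 1]
i=2: 0<8, nums[2] = 8+2 = 10 → [1, 8, 10, 3, 6, 1]
i=3: 3<10, nums[3] = 10+2 = 12 → [1, 8, 10, 12, 6, 1]
i=4: 6<12, nums[4] = 12+2 = 14 → [1, 8, 10, 12, 14, 1]
i=5: 1<14, nums[5] = 14+2 = 16 → [1, 8, 10, 12, 14, 16]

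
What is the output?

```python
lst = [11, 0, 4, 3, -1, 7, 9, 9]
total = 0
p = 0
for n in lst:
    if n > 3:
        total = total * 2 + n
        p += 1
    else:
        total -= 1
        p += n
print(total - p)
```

n=11: >3, total = 0*2+11 = 11; p=1
n=0: not >3, total = 11-1 = 10; p=1
n=4: >3, total = 10*2+4 = 24; p=2
n=3: not >3, total = 24-1 = 23; p=5
n=-1: not >3, total = 23-1 = 22; p=4
n=7: >3, total = 22*2+7 = 51; p=5
n=9: >3, total = 51*2+9 = 111; p=6
n=9: >3, total = 111*2+9 = 231; p=7
total-p = 231-7 = 224

224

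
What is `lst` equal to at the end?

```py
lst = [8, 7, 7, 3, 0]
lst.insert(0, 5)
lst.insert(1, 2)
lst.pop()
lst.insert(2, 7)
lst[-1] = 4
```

[5, 2, 7, 8, 7, 7, 4]

insert 5 at 0 → [5, 8, 7, 7, 3, 0]
insert 2 at 1 → [5, 2, 8, 7, 7, 3, 0]
pop() removes 0 → [5, 2, 8, 7, 7, 3]
insert 7 at 2 → [5, 2, 7, 8, 7, 7, 3]
lst[-1] = 4 → [5, 2, 7, 8, 7, 7, 4]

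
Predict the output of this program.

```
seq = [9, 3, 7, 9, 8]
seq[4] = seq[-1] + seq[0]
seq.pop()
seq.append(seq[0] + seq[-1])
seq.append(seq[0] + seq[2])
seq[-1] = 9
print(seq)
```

seq[4] = seq[-1]+seq[0] = 8+9 = 17 → [9, 3, 7, 9, 17]
pop() removes 17 → [9, 3, 7, 9]
append seq[0]+seq[-1] = 9+9 = 18 → [9, 3, 7, 9, 18]
append seq[0]+seq[2] = 9+7 = 16 → [9, 3, 7, 9, 18, 16]
seq[-1] = 9 → [9, 3, 7, 9, 18, 9]

[9, 3, 7, 9, 18, 9]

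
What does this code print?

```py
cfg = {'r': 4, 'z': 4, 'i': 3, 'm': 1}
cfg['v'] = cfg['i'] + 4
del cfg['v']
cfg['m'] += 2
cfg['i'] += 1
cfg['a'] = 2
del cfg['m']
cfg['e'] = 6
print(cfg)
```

{'r': 4, 'z': 4, 'i': 4, 'a': 2, 'e': 6}

cfg['v'] = cfg['i']+4 = 7 → {'r': 4, 'z': 4, 'i': 3, 'm': 1, 'v': 7}
del 'v' → {'r': 4, 'z': 4, 'i': 3, 'm': 1}
cfg['m'] = 1+2 = 3 → {'r': 4, 'z': 4, 'i': 3, 'm': 3}
cfg['i'] = 3+1 = 4 → {'r': 4, 'z': 4, 'i': 4, 'm': 3}
cfg['a'] = 2 → {'r': 4, 'z': 4, 'i': 4, 'm': 3, 'a': 2}
del 'm' → {'r': 4, 'z': 4, 'i': 4, 'a': 2}
cfg['e'] = 6 → {'r': 4, 'z': 4, 'i': 4, 'a': 2, 'e': 6}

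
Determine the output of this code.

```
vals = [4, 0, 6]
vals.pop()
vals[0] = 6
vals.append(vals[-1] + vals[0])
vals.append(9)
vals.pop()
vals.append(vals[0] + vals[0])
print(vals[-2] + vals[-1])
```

pop() removes 6 → [4, 0]
vals[0] = 6 → [6, 0]
append vals[-1]+vals[0] = 0+6 = 6 → [6, 0, 6]
append 9 → [6, 0, 6, 9]
pop() removes 9 → [6, 0, 6]
append vals[0]+vals[0] = 6+6 = 12 → [6, 0, 6, 12]
vals[-2]+vals[-1] = 6+12 = 18

18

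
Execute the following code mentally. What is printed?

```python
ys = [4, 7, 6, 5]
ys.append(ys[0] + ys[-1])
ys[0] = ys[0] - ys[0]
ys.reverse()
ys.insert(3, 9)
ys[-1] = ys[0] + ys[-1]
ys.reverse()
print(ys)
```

[9, 7, 9, 6, 5, 9]

append ys[0]+ys[-1] = 4+5 = 9 → [4, 7, 6, 5, 9]
ys[0] = ys[0]-ys[0] = 4-4 = 0 → [0, 7, 6, 5, 9]
reverse → [9, 5, 6, 7, 0]
insert 9 at 3 → [9, 5, 6, 9, 7, 0]
ys[-1] = ys[0]+ys[-1] = 9+0 = 9 → [9, 5, 6, 9, 7, 9]
reverse → [9, 7, 9, 6, 5, 9]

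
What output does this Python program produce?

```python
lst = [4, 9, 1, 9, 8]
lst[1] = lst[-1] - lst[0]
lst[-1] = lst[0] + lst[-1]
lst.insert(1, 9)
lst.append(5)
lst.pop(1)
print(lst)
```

lst[1] = lst[-1]-lst[0] = 8-4 = 4 → [4, 4, 1, 9, 8]
lst[-1] = lst[0]+lst[-1] = 4+8 = 12 → [4, 4, 1, 9, 12]
insert 9 at 1 → [4, 9, 4, 1, 9, 12]
append 5 → [4, 9, 4, 1, 9, 12, 5]
pop(1) removes 9 → [4, 4, 1, 9, 12, 5]

[4, 4, 1, 9, 12, 5]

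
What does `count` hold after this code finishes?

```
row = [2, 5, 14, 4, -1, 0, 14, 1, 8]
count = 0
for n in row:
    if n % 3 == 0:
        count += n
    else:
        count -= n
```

n=2: not %3==0, count = 0-2 = -2
n=5: not %3==0, count = (-2)-5 = -7
n=14: not %3==0, count = (-7)-14 = -21
n=4: not %3==0, count = (-21)-4 = -25
n=-1: not %3==0, count = (-25)-(-1) = -24
n=0: %3==0, count = (-24)+0 = -24
n=14: not %3==0, count = (-24)-14 = -38
n=1: not %3==0, count = (-38)-1 = -39
n=8: not %3==0, count = (-39)-8 = -47

-47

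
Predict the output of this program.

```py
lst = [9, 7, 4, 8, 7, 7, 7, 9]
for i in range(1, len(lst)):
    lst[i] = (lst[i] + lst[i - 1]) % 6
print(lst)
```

[9, 4, 2, 4, 5, 0, 1, 4]

i=1: lst[1] = (7+9)%6 = 4 → [9, 4, 4, 8, 7, 7, 7, 9]
i=2: lst[2] = (4+4)%6 = 2 → [9, 4, 2, 8, 7, 7, 7, 9]
i=3: lst[3] = (8+2)%6 = 4 → [9, 4, 2, 4, 7, 7, 7, 9]
i=4: lst[4] = (7+4)%6 = 5 → [9, 4, 2, 4, 5, 7, 7, 9]
i=5: lst[5] = (7+5)%6 = 0 → [9, 4, 2, 4, 5, 0, 7, 9]
i=6: lst[6] = (7+0)%6 = 1 → [9, 4, 2, 4, 5, 0, 1, 9]
i=7: lst[7] = (9+1)%6 = 4 → [9, 4, 2, 4, 5, 0, 1, 4]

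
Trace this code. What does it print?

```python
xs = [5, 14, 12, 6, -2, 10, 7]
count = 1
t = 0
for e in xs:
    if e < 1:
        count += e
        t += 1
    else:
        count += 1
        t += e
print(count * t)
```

e=5: not <1, count = 1+1 = 2; t=5
e=14: not <1, count = 2+1 = 3; t=19
e=12: not <1, count = 3+1 = 4; t=31
e=6: not <1, count = 4+1 = 5; t=37
e=-2: <1, count = 5+(-2) = 3; t=38
e=10: not <1, count = 3+1 = 4; t=48
e=7: not <1, count = 4+1 = 5; t=55
count*t = 5*55 = 275

275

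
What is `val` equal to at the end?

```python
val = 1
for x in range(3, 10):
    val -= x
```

x=3: val = 1-3 = -2
x=4: val = (-2)-4 = -6
x=5: val = (-6)-5 = -11
x=6: val = (-11)-6 = -17
x=7: val = (-17)-7 = -24
x=8: val = (-24)-8 = -32
x=9: val = (-32)-9 = -41

-41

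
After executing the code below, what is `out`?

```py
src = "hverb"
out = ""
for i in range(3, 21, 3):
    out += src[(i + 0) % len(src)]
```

i=3: add src[3]='r' → 'r'
i=6: add src[1]='v' → 'rv'
i=9: add src[4]='b' → 'rvb'
i=12: add src[2]='e' → 'rvbe'
i=15: add src[0]='h' → 'rvbeh'
i=18: add src[3]='r' → 'rvbehr'

'rvbehr'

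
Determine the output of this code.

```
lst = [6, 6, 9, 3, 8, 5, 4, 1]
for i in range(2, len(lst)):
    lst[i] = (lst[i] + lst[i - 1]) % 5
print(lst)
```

[6, 6, 0, 3, 1, 1, 0, 1]

i=2: lst[2] = (9+6)%5 = 0 → [6, 6, 0, 3, 8, 5, 4, 1]
i=3: lst[3] = (3+0)%5 = 3 → [6, 6, 0, 3, 8, 5, 4, 1]
i=4: lst[4] = (8+3)%5 = 1 → [6, 6, 0, 3, 1, 5, 4, 1]
i=5: lst[5] = (5+1)%5 = 1 → [6, 6, 0, 3, 1, 1, 4, 1]
i=6: lst[6] = (4+1)%5 = 0 → [6, 6, 0, 3, 1, 1, 0, 1]
i=7: lst[7] = (1+0)%5 = 1 → [6, 6, 0, 3, 1, 1, 0, 1]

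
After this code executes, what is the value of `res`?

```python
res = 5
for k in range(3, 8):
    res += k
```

k=3: res = 5+3 = 8
k=4: res = 8+4 = 12
k=5: res = 12+5 = 17
k=6: res = 17+6 = 23
k=7: res = 23+7 = 30

30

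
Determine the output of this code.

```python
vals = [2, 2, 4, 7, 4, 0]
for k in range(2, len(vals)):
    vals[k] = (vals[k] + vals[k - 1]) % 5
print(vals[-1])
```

k=2: vals[2] = (4+2)%5 = 1 → [2, 2, 1, 7, 4, 0]
k=3: vals[3] = (7+1)%5 = 3 → [2, 2, 1, 3, 4, 0]
k=4: vals[4] = (4+3)%5 = 2 → [2, 2, 1, 3, 2, 0]
k=5: vals[5] = (0+2)%5 = 2 → [2, 2, 1, 3, 2, 2]

2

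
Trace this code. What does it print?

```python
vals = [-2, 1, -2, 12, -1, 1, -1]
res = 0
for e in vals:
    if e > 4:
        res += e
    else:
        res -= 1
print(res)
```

e=-2: not >4, res = 0-1 = -1
e=1: not >4, res = (-1)-1 = -2
e=-2: not >4, res = (-2)-1 = -3
e=12: >4, res = (-3)+12 = 9
e=-1: not >4, res = 9-1 = 8
e=1: not >4, res = 8-1 = 7
e=-1: not >4, res = 7-1 = 6

6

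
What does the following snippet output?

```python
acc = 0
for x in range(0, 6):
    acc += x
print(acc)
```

15

x=0: acc = 0+0 = 0
x=1: acc = 0+1 = 1
x=2: acc = 1+2 = 3
x=3: acc = 3+3 = 6
x=4: acc = 6+4 = 10
x=5: acc = 10+5 = 15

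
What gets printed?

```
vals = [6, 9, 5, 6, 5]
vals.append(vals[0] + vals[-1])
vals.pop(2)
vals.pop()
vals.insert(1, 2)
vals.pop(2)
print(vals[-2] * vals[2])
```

append vals[0]+vals[-1] = 6+5 = 11 → [6, 9, 5, 6, 5, 11]
pop(2) removes 5 → [6, 9, 6, 5, 11]
pop() removes 11 → [6, 9, 6, 5]
insert 2 at 1 → [6, 2, 9, 6, 5]
pop(2) removes 9 → [6, 2, 6, 5]
vals[-2]*vals[2] = 6*6 = 36

36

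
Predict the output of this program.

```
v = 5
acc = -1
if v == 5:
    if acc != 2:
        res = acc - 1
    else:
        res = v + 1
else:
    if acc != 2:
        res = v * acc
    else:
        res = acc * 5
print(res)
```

v=5, acc=-1
v == 5 is True; acc != 2 is True
→ res = acc - 1 = -2

-2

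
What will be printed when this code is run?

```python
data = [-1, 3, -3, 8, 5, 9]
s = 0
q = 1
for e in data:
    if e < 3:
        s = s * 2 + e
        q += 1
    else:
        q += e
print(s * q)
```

-140

e=-1: <3, s = 0*2+(-1) = -1; q=2
e=3: not <3; q=5
e=-3: <3, s = (-1)*2+(-3) = -5; q=6
e=8: not <3; q=14
e=5: not <3; q=19
e=9: not <3; q=28
s*q = (-5)*28 = -140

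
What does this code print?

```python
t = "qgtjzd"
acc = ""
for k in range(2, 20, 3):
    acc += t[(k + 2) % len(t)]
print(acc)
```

k=2: add t[4]='z' → 'z'
k=5: add t[1]='g' → 'zg'
k=8: add t[4]='z' → 'zgz'
k=11: add t[1]='g' → 'zgzg'
k=14: add t[4]='z' → 'zgzgz'
k=17: add t[1]='g' → 'zgzgzg'

zgzgzg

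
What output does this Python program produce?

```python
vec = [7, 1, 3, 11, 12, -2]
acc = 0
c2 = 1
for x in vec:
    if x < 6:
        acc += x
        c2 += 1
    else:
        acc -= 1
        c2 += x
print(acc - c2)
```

-35

x=7: not <6, acc = 0-1 = -1; c2=8
x=1: <6, acc = (-1)+1 = 0; c2=9
x=3: <6, acc = 0+3 = 3; c2=10
x=11: not <6, acc = 3-1 = 2; c2=21
x=12: not <6, acc = 2-1 = 1; c2=33
x=-2: <6, acc = 1+(-2) = -1; c2=34
acc-c2 = (-1)-34 = -35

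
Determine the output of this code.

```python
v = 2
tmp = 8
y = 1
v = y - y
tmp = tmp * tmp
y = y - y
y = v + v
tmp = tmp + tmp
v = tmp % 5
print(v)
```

3

v = 1-1 = 0
tmp = 8*8 = 64
y = 1-1 = 0
y = 0+0 = 0
tmp = 64+64 = 128
v = 128%5 = 3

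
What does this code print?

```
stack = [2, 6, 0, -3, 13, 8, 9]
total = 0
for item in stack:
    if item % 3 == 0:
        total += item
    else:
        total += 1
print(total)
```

15

item=2: not %3==0, total = 0+1 = 1
item=6: %3==0, total = 1+6 = 7
item=0: %3==0, total = 7+0 = 7
item=-3: %3==0, total = 7+(-3) = 4
item=13: not %3==0, total = 4+1 = 5
item=8: not %3==0, total = 5+1 = 6
item=9: %3==0, total = 6+9 = 15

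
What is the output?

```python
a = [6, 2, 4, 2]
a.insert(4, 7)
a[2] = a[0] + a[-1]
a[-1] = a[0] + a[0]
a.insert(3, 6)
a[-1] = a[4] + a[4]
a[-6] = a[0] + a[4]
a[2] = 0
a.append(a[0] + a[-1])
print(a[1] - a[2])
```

2

insert 7 at 4 → [6, 2, 4, 2, 7]
a[2] = a[0]+a[-1] = 6+7 = 13 → [6, 2, 13, 2, 7]
a[-1] = a[0]+a[0] = 6+6 = 12 → [6, 2, 13, 2, 12]
insert 6 at 3 → [6, 2, 13, 6, 2, 12]
a[-1] = a[4]+a[4] = 2+2 = 4 → [6, 2, 13, 6, 2, 4]
a[-6] = a[0]+a[4] = 6+2 = 8 → [8, 2, 13, 6, 2, 4]
a[2] = 0 → [8, 2, 0, 6, 2, 4]
append a[0]+a[-1] = 8+4 = 12 → [8, 2, 0, 6, 2, 4, 12]
a[1]-a[2] = 2-0 = 2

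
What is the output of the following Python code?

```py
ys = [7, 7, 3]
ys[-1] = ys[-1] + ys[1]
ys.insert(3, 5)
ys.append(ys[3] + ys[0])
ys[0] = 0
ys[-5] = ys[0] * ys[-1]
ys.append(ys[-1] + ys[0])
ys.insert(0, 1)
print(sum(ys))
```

ys[-1] = ys[-1]+ys[1] = 3+7 = 10 → [7, 7, 10]
insert 5 at 3 → [7, 7, 10, 5]
append ys[3]+ys[0] = 5+7 = 12 → [7, 7, 10, 5, 12]
ys[0] = 0 → [0, 7, 10, 5, 12]
ys[-5] = ys[0]*ys[-1] = 0*12 = 0 → [0, 7, 10, 5, 12]
append ys[-1]+ys[0] = 12+0 = 12 → [0, 7, 10, 5, 12, 12]
insert 1 at 0 → [1, 0, 7, 10, 5, 12, 12]
sum = 47

47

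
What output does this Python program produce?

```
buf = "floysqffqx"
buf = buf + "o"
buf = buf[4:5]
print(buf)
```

+ 'o' → 'floysqffqxo'
slice [4:5] → 's'

s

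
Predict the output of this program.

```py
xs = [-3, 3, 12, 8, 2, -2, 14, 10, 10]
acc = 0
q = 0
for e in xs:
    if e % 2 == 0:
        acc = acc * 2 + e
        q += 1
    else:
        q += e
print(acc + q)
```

e=-3: not even; q=-3
e=3: not even; q=0
e=12: even, acc = 0*2+12 = 12; q=1
e=8: even, acc = 12*2+8 = 32; q=2
e=2: even, acc = 32*2+2 = 66; q=3
e=-2: even, acc = 66*2+(-2) = 130; q=4
e=14: even, acc = 130*2+14 = 274; q=5
e=10: even, acc = 274*2+10 = 558; q=6
e=10: even, acc = 558*2+10 = 1126; q=7
acc+q = 1126+7 = 1133

1133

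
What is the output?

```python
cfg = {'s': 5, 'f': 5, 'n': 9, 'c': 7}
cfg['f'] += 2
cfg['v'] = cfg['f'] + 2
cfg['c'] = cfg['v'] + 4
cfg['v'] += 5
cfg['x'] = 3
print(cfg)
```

{'s': 5, 'f': 7, 'n': 9, 'c': 13, 'v': 14, 'x': 3}

cfg['f'] = 5+2 = 7 → {'s': 5, 'f': 7, 'n': 9, 'c': 7}
cfg['v'] = cfg['f']+2 = 9 → {'s': 5, 'f': 7, 'n': 9, 'c': 7, 'v': 9}
cfg['c'] = cfg['v']+4 = 13 → {'s': 5, 'f': 7, 'n': 9, 'c': 13, 'v': 9}
cfg['v'] = 9+5 = 14 → {'s': 5, 'f': 7, 'n': 9, 'c': 13, 'v': 14}
cfg['x'] = 3 → {'s': 5, 'f': 7, 'n': 9, 'c': 13, 'v': 14, 'x': 3}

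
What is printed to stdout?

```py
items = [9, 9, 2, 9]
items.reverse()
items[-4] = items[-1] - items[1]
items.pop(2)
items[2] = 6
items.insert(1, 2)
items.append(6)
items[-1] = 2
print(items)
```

[7, 2, 2, 6, 2]

reverse → [9, 2, 9, 9]
items[-4] = items[-1]-items[1] = 9-2 = 7 → [7, 2, 9, 9]
pop(2) removes 9 → [7, 2, 9]
items[2] = 6 → [7, 2, 6]
insert 2 at 1 → [7, 2, 2, 6]
append 6 → [7, 2, 2, 6, 6]
items[-1] = 2 → [7, 2, 2, 6, 2]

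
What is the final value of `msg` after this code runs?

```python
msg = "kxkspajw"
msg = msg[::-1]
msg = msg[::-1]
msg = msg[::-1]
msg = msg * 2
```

'wjapskxkwjapskxk'

reverse → 'wjapskxk'
reverse → 'kxkspajw'
reverse → 'wjapskxk'
repeat ×2 → 'wjapskxkwjapskxk'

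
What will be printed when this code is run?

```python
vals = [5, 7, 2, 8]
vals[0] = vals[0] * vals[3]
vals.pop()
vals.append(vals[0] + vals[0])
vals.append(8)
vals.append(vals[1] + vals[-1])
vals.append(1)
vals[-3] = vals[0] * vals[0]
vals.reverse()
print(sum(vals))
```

1745

vals[0] = vals[0]*vals[3] = 5*8 = 40 → [40, 7, 2, 8]
pop() removes 8 → [40, 7, 2]
append vals[0]+vals[0] = 40+40 = 80 → [40, 7, 2, 80]
append 8 → [40, 7, 2, 80, 8]
append vals[1]+vals[-1] = 7+8 = 15 → [40, 7, 2, 80, 8, 15]
append 1 → [40, 7, 2, 80, 8, 15, 1]
vals[-3] = vals[0]*vals[0] = 40*40 = 1600 → [40, 7, 2, 80, 1600, 15, 1]
reverse → [1, 15, 1600, 80, 2, 7, 40]
sum = 1745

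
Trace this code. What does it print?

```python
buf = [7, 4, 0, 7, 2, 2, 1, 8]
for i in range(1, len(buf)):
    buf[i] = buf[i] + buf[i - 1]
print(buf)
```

i=1: buf[1] = 4+7 = 11 → [7, 11, 0, 7, 2, 2, 1, 8]
i=2: buf[2] = 0+11 = 11 → [7, 11, 11, 7, 2, 2, 1, 8]
i=3: buf[3] = 7+11 = 18 → [7, 11, 11, 18, 2, 2, 1, 8]
i=4: buf[4] = 2+18 = 20 → [7, 11, 11, 18, 20, 2, 1, 8]
i=5: buf[5] = 2+20 = 22 → [7, 11, 11, 18, 20, 22, 1, 8]
i=6: buf[6] = 1+22 = 23 → [7, 11, 11, 18, 20, 22, 23, 8]
i=7: buf[7] = 8+23 = 31 → [7, 11, 11, 18, 20, 22, 23, 31]

[7, 11, 11, 18, 20, 22, 23, 31]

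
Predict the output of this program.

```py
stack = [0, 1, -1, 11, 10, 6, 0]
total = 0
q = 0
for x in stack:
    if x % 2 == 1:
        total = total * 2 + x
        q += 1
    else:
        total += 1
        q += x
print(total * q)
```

x=0: not odd, total = 0+1 = 1; q=0
x=1: odd, total = 1*2+1 = 3; q=1
x=-1: odd, total = 3*2+(-1) = 5; q=2
x=11: odd, total = 5*2+11 = 21; q=3
x=10: not odd, total = 21+1 = 22; q=13
x=6: not odd, total = 22+1 = 23; q=19
x=0: not odd, total = 23+1 = 24; q=19
total*q = 24*19 = 456

456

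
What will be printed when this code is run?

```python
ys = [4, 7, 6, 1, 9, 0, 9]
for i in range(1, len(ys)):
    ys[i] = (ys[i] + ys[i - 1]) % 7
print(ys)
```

i=1: ys[1] = (7+4)%7 = 4 → [4, 4, 6, 1, 9, 0, 9]
i=2: ys[2] = (6+4)%7 = 3 → [4, 4, 3, 1, 9, 0, 9]
i=3: ys[3] = (1+3)%7 = 4 → [4, 4, 3, 4, 9, 0, 9]
i=4: ys[4] = (9+4)%7 = 6 → [4, 4, 3, 4, 6, 0, 9]
i=5: ys[5] = (0+6)%7 = 6 → [4, 4, 3, 4, 6, 6, 9]
i=6: ys[6] = (9+6)%7 = 1 → [4, 4, 3, 4, 6, 6, 1]

[4, 4, 3, 4, 6, 6, 1]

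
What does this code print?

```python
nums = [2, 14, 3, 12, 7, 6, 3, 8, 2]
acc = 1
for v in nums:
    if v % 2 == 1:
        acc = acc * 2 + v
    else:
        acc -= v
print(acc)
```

v=2: not odd, acc = 1-2 = -1
v=14: not odd, acc = (-1)-14 = -15
v=3: odd, acc = (-15)*2+3 = -27
v=12: not odd, acc = (-27)-12 = -39
v=7: odd, acc = (-39)*2+7 = -71
v=6: not odd, acc = (-71)-6 = -77
v=3: odd, acc = (-77)*2+3 = -151
v=8: not odd, acc = (-151)-8 = -159
v=2: not odd, acc = (-159)-2 = -161

-161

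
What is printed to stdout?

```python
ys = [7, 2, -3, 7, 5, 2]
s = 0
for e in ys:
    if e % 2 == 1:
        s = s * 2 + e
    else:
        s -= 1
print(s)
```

54

e=7: odd, s = 0*2+7 = 7
e=2: not odd, s = 7-1 = 6
e=-3: odd, s = 6*2+(-3) = 9
e=7: odd, s = 9*2+7 = 25
e=5: odd, s = 25*2+5 = 55
e=2: not odd, s = 55-1 = 54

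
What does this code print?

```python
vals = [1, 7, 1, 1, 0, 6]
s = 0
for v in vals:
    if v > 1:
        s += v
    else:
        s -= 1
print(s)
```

v=1: not >1, s = 0-1 = -1
v=7: >1, s = (-1)+7 = 6
v=1: not >1, s = 6-1 = 5
v=1: not >1, s = 5-1 = 4
v=0: not >1, s = 4-1 = 3
v=6: >1, s = 3+6 = 9

9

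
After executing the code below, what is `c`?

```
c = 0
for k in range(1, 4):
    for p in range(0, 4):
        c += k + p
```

42

k=1,p=0: c = 0+1 = 1
k=1,p=1: c = 1+2 = 3
k=1,p=2: c = 3+3 = 6
k=1,p=3: c = 6+4 = 10
k=2,p=0: c = 10+2 = 12
k=2,p=1: c = 12+3 = 15
k=2,p=2: c = 15+4 = 19
k=2,p=3: c = 19+5 = 24
k=3,p=0: c = 24+3 = 27
k=3,p=1: c = 27+4 = 31
k=3,p=2: c = 31+5 = 36
k=3,p=3: c = 36+6 = 42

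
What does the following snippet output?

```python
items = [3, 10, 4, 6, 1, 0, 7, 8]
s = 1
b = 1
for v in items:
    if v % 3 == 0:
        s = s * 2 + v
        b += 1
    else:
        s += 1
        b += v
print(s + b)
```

v=3: %3==0, s = 1*2+3 = 5; b=2
v=10: not %3==0, s = 5+1 = 6; b=12
v=4: not %3==0, s = 6+1 = 7; b=16
v=6: %3==0, s = 7*2+6 = 20; b=17
v=1: not %3==0, s = 20+1 = 21; b=18
v=0: %3==0, s = 21*2+0 = 42; b=19
v=7: not %3==0, s = 42+1 = 43; b=26
v=8: not %3==0, s = 43+1 = 44; b=34
s+b = 44+34 = 78

78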